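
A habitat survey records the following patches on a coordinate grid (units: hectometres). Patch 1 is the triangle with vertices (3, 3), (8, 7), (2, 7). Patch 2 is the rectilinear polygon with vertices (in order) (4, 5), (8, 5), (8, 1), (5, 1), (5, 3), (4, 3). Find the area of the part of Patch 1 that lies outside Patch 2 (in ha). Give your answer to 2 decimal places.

11.10

|Patch 1| = 12, |Patch 1∩Patch 2| = 0.9.
|Patch 1 ∖ Patch 2| = |Patch 1| − |Patch 1∩Patch 2| = 12 − 0.9 = 11.10.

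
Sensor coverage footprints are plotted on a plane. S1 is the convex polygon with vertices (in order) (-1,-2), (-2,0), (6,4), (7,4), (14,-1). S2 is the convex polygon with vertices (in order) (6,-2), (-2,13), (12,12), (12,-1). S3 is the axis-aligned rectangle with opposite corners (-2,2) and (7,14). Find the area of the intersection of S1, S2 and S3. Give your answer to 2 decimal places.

5.31

The intersection is the polygon with vertices (7,4), (7,2), (3.867,2), (3.474,2.737), (6,4).
By the shoelace formula its area is 5.31.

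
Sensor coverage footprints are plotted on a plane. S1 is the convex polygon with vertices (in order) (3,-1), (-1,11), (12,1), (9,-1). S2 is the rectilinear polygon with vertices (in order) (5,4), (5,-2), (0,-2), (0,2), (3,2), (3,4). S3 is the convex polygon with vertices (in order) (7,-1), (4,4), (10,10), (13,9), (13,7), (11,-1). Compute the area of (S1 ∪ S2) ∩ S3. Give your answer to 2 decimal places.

The region (S1 ∪ S2) ∩ S3 is the polygon with vertices (11.581,1.323), (11.4,0.6), (9,-1), (7,-1), (4,4), (5.783,5.783).
By the shoelace formula its area is 27.12.

27.12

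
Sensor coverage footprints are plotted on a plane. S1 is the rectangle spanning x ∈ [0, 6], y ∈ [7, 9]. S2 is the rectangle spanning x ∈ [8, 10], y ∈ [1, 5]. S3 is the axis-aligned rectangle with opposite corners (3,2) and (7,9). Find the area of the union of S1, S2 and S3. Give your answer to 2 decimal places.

42.00

By inclusion–exclusion:
Individual areas: |S1| = 12, |S2| = 8, |S3| = 28.
|S1∩S2| = 0 (no overlap).
|S1∩S3|: x∈[3,6], y∈[7,9] → 3·2 = 6.
|S2∩S3| = 0 (no overlap).
|S1∩S2∩S3| = 0.
|S1 ∪ S2 ∪ S3| = 48 − 6 + 0 = 42.00.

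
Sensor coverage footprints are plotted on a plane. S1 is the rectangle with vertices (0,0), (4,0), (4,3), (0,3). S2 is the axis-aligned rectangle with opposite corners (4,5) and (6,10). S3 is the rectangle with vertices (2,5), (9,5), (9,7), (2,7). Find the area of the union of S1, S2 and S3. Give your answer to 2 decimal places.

By inclusion–exclusion:
Individual areas: |S1| = 12, |S2| = 10, |S3| = 14.
|S1∩S2| = 0 (no overlap).
|S1∩S3| = 0 (no overlap).
|S2∩S3|: x∈[4,6], y∈[5,7] → 2·2 = 4.
|S1∩S2∩S3| = 0.
|S1 ∪ S2 ∪ S3| = 36 − 4 + 0 = 32.00.

32.00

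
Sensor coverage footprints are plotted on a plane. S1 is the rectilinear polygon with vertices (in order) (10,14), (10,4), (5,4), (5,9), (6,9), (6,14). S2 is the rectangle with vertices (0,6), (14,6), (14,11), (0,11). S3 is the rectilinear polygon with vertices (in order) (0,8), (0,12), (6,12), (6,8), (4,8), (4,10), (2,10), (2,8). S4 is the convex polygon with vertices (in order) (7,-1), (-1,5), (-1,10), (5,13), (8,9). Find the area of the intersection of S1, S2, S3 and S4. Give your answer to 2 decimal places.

1.00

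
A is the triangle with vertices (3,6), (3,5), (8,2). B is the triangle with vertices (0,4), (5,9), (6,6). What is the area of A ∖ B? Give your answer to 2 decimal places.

|A| = 2.5, |A∩B| = 0.4412.
|A ∖ B| = |A| − |A∩B| = 2.5 − 0.4412 = 2.06.

2.06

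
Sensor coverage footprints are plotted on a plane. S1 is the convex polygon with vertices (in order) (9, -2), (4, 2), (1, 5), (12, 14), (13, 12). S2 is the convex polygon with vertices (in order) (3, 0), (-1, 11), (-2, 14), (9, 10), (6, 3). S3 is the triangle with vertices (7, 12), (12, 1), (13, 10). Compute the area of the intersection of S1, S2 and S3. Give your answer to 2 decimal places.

0.93

The intersection is the polygon with vertices (9,10), (8.471,8.765), (7.693,10.475).
By the shoelace formula its area is 0.93.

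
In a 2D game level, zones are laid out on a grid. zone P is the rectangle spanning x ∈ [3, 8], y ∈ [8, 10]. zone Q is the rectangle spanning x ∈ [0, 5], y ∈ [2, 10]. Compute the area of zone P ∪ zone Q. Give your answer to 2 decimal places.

46.00

By inclusion–exclusion:
Individual areas: |zone P| = 10, |zone Q| = 40.
|zone P∩zone Q|: x∈[3,5], y∈[8,10] → 2·2 = 4.
|zone P ∪ zone Q| = 50 − 4 = 46.00.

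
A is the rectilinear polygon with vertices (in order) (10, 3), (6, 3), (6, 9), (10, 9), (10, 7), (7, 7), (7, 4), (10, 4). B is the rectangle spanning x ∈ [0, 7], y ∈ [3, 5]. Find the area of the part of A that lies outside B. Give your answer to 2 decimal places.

13.00

|A| = 15, |A∩B| = 2.
|A ∖ B| = |A| − |A∩B| = 15 − 2 = 13.00.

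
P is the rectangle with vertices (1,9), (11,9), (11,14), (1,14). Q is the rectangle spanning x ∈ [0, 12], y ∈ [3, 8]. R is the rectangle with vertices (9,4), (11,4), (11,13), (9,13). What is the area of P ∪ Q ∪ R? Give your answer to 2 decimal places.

112.00

By inclusion–exclusion:
Individual areas: |P| = 50, |Q| = 60, |R| = 18.
|P∩Q| = 0 (no overlap).
|P∩R|: x∈[9,11], y∈[9,13] → 2·4 = 8.
|Q∩R|: x∈[9,11], y∈[4,8] → 2·4 = 8.
|P∩Q∩R| = 0.
|P ∪ Q ∪ R| = 128 − 16 + 0 = 112.00.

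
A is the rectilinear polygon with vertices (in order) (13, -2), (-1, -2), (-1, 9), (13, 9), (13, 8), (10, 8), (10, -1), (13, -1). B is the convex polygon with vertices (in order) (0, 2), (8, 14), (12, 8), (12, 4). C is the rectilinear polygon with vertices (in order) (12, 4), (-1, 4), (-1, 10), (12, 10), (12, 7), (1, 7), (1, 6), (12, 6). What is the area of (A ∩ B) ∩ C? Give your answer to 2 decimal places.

29.67

|A ∩ B| = 47.
|(A ∩ B) ∩ C| = 29.67.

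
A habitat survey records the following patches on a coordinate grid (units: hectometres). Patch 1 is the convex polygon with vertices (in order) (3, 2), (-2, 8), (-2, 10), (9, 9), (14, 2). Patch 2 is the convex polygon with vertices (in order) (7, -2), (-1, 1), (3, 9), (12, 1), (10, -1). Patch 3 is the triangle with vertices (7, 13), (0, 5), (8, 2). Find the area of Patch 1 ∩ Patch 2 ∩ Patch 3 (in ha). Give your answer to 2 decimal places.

24.14

The intersection is the polygon with vertices (2.333,7.667), (3.281,8.75), (7.747,4.78), (8,2), (0.842,4.684).
By the shoelace formula its area is 24.14.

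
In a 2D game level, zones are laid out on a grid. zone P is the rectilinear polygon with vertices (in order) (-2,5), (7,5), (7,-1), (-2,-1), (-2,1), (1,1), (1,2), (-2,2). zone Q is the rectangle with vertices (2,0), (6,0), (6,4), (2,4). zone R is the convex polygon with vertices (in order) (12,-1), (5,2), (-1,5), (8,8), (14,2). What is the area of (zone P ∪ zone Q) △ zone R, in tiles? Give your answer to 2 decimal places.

82.29

|zone P ∪ zone Q| = 51.
|(zone P ∪ zone Q) ∩ zone R| = 15.8571.
|(zone P ∪ zone Q) △ zone R| = 51 + 63 − 31.7143 = 82.29.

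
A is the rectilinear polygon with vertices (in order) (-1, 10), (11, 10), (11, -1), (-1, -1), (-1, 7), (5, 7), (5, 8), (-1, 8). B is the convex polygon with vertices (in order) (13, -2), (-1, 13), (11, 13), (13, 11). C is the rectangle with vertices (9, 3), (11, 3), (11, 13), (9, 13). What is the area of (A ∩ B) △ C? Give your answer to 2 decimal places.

|A ∩ B| = 44.4762.
|(A ∩ B) ∩ C| = 14.
|(A ∩ B) △ C| = 44.4762 + 20 − 28 = 36.48.

36.48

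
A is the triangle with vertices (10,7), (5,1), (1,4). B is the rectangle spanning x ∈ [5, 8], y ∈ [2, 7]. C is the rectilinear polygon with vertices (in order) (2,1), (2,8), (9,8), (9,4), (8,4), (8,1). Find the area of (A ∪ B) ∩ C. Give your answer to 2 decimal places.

24.84

|A ∪ B| = 25.8167.
|(A ∪ B) ∩ C| = 24.84.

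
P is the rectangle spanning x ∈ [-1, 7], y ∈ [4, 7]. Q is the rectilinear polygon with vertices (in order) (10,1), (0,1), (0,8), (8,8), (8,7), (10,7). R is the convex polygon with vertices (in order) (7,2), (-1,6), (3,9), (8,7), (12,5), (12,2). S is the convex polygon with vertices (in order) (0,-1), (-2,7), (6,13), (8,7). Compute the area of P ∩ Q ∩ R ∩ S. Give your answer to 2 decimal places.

The intersection is the polygon with vertices (3,4), (0,5.5), (0,6.75), (0.333,7), (7,7), (7,6), (5,4).
By the shoelace formula its area is 16.71.

16.71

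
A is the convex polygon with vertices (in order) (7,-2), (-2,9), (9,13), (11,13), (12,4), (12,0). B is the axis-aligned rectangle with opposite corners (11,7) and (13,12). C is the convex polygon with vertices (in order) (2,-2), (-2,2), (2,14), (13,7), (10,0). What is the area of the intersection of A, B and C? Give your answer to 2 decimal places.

0.66

The intersection is the polygon with vertices (11,7), (11,8.273), (11.565,7.913), (11.667,7).
By the shoelace formula its area is 0.66.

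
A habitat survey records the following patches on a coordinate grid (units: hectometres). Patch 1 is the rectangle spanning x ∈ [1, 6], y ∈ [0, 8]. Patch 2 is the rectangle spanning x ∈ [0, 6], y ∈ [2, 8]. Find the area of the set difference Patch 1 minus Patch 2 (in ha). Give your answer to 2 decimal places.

10.00

|Patch 1∩Patch 2|: x∈[1,6], y∈[2,8] → 5·6 = 30.
|Patch 1| = 40.
|Patch 1 ∖ Patch 2| = |Patch 1| − |Patch 1∩Patch 2| = 40 − 30 = 10.00.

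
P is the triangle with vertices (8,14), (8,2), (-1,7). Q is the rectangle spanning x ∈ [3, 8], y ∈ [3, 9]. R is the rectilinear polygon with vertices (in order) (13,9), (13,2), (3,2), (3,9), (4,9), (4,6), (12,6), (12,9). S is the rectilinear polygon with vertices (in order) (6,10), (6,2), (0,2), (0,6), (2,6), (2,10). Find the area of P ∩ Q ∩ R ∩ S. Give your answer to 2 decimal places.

9.17

The intersection is the polygon with vertices (3,4.778), (3,9), (4,9), (4,6), (6,6), (6,3.111).
By the shoelace formula its area is 9.17.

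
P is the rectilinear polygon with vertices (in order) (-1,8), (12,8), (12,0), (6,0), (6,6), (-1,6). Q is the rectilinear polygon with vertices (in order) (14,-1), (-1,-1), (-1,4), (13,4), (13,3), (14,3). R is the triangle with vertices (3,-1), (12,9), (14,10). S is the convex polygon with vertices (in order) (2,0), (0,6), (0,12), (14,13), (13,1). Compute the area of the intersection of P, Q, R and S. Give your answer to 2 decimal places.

The intersection is the polygon with vertices (7.5,4), (8,4), (6,2), (6,2.333).
By the shoelace formula its area is 0.75.

0.75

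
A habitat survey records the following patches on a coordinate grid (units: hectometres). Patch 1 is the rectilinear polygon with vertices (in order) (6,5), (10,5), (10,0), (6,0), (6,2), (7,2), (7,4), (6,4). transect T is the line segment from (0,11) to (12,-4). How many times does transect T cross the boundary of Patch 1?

2

The segment meets the boundary at (8.8,0), (7,2.25).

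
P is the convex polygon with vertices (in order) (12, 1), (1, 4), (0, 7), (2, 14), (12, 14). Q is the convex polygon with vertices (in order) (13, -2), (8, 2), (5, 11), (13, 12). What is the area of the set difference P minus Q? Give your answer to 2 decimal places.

|P| = 128, |P∩Q| = 54.3792.
|P ∖ Q| = |P| − |P∩Q| = 128 − 54.3792 = 73.62.

73.62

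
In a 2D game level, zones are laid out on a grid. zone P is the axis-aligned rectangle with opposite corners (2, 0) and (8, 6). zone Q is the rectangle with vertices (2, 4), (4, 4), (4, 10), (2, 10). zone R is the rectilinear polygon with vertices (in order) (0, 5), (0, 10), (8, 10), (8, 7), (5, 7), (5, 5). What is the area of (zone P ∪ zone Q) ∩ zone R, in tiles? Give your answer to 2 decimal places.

The region (zone P ∪ zone Q) ∩ zone R is the polygon with vertices (2,6), (2,10), (4,10), (4,6), (5,6), (5,5), (2,5).
By the shoelace formula its area is 11.00.

11.00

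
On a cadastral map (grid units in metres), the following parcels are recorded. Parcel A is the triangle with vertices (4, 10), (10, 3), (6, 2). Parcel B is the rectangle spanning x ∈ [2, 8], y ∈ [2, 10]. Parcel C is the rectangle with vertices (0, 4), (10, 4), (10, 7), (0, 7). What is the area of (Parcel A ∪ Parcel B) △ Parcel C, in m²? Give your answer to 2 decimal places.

43.31

|Parcel A ∪ Parcel B| = 50.8333.
|(Parcel A ∪ Parcel B) ∩ Parcel C| = 18.7619.
|(Parcel A ∪ Parcel B) △ Parcel C| = 50.8333 + 30 − 37.5238 = 43.31.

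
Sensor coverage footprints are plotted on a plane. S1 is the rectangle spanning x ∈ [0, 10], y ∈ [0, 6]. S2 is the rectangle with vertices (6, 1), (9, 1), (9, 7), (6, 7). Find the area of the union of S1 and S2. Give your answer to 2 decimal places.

63.00

By inclusion–exclusion:
Individual areas: |S1| = 60, |S2| = 18.
|S1∩S2|: x∈[6,9], y∈[1,6] → 3·5 = 15.
|S1 ∪ S2| = 78 − 15 = 63.00.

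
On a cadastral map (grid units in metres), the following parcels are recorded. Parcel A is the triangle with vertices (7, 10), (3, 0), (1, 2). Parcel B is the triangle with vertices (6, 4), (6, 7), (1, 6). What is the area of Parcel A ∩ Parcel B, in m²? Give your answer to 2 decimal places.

The intersection is the polygon with vertices (4.793,4.483), (3.308,5.077), (4.529,6.706), (5.783,6.957).
By the shoelace formula its area is 3.00.

3.00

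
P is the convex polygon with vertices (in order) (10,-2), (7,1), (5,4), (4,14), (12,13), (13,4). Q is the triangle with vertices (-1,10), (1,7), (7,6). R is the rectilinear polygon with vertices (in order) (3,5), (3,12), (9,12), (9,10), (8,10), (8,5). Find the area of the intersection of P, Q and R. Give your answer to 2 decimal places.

0.86

The intersection is the polygon with vertices (7,6), (4.763,6.373), (4.684,7.158).
By the shoelace formula its area is 0.86.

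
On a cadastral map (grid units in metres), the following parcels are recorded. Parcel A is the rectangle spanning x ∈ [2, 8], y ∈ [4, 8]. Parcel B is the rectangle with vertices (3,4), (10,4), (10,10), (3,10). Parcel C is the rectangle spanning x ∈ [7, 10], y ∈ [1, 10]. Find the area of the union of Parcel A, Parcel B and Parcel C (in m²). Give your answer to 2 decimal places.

By inclusion–exclusion:
Individual areas: |Parcel A| = 24, |Parcel B| = 42, |Parcel C| = 27.
|Parcel A∩Parcel B|: x∈[3,8], y∈[4,8] → 5·4 = 20.
|Parcel A∩Parcel C|: x∈[7,8], y∈[4,8] → 1·4 = 4.
|Parcel B∩Parcel C|: x∈[7,10], y∈[4,10] → 3·6 = 18.
|Parcel A∩Parcel B∩Parcel C| = 4.
|Parcel A ∪ Parcel B ∪ Parcel C| = 93 − 42 + 4 = 55.00.

55.00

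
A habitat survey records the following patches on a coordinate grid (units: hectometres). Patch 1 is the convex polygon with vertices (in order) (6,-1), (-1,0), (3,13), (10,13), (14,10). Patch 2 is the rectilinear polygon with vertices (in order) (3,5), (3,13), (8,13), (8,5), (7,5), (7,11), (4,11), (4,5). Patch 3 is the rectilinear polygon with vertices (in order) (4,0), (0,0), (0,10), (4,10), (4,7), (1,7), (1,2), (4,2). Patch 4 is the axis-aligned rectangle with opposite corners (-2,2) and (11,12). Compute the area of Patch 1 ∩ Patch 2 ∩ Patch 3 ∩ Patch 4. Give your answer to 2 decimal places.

The intersection is the polygon with vertices (3,7), (3,10), (4,10), (4,7).
By the shoelace formula its area is 3.00.

3.00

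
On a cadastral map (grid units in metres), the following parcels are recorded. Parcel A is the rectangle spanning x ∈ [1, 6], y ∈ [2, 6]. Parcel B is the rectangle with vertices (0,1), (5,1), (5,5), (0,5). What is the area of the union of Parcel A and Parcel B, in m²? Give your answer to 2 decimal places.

By inclusion–exclusion:
Individual areas: |Parcel A| = 20, |Parcel B| = 20.
|Parcel A∩Parcel B|: x∈[1,5], y∈[2,5] → 4·3 = 12.
|Parcel A ∪ Parcel B| = 40 − 12 = 28.00.

28.00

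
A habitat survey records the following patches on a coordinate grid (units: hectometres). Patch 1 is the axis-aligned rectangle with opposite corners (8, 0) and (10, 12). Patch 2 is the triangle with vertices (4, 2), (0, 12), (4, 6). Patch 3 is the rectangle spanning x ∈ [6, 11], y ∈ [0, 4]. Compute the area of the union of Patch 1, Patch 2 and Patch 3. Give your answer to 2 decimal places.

44.00

By inclusion–exclusion:
Individual areas: |Patch 1| = 24, |Patch 2| = 8, |Patch 3| = 20.
|Patch 1∩Patch 2| = 0.
|Patch 1∩Patch 3|: x∈[8,10], y∈[0,4] → 2·4 = 8.
|Patch 2∩Patch 3| = 0.
|Patch 1∩Patch 2∩Patch 3| = 0.
|Patch 1 ∪ Patch 2 ∪ Patch 3| = 52 − 8 + 0 = 44.00.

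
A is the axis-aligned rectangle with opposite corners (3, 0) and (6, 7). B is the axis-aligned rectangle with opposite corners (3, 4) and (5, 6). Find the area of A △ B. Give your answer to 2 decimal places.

|A∩B|: x∈[3,5], y∈[4,6] → 2·2 = 4.
|A △ B| = |A| + |B| − 2·|A∩B| = 21 + 4 − 8 = 17.00.

17.00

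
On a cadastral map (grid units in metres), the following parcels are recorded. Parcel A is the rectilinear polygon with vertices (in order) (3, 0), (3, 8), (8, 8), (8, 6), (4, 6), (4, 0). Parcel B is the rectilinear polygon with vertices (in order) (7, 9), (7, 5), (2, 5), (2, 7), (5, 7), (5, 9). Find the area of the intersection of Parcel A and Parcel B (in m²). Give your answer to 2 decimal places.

The intersection is the polygon with vertices (3,7), (5,7), (5,8), (7,8), (7,6), (4,6), (4,5), (3,5).
By the shoelace formula its area is 7.00.

7.00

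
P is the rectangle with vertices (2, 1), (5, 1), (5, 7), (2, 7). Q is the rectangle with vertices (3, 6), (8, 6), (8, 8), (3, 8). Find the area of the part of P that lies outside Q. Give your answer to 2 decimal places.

16.00

|P∩Q|: x∈[3,5], y∈[6,7] → 2·1 = 2.
|P| = 18.
|P ∖ Q| = |P| − |P∩Q| = 18 − 2 = 16.00.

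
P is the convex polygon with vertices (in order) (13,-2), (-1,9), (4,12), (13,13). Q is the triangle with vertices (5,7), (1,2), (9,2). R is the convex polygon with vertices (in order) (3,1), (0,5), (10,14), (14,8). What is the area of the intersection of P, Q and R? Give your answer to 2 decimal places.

6.31

The intersection is the polygon with vertices (5,7), (7.506,3.868), (6.415,3.174), (3.667,5.333).
By the shoelace formula its area is 6.31.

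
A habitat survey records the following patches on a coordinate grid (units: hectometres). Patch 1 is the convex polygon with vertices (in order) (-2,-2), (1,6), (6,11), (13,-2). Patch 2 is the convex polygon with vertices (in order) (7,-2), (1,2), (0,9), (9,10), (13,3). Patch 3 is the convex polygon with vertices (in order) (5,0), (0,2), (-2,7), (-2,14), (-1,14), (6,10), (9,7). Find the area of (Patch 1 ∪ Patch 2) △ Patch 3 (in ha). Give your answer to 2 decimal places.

|Patch 1 ∪ Patch 2| = 137.978.
|(Patch 1 ∪ Patch 2) ∩ Patch 3| = 61.6929.
|(Patch 1 ∪ Patch 2) △ Patch 3| = 137.978 + 95.5 − 123.3859 = 110.09.

110.09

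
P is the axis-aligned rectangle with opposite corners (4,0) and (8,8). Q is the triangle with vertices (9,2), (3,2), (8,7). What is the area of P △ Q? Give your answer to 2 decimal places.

|P| = 32, |Q| = 15, |P∩Q| = 12.
|P △ Q| = |P| + |Q| − 2·|P∩Q| = 32 + 15 − 24 = 23.00.

23.00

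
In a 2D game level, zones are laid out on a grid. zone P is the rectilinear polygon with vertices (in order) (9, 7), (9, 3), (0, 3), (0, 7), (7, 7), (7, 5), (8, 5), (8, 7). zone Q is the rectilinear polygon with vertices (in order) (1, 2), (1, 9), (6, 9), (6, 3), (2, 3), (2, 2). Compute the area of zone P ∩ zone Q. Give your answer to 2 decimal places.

The intersection is the polygon with vertices (2,3), (1,3), (1,7), (6,7), (6,3).
By the shoelace formula its area is 20.00.

20.00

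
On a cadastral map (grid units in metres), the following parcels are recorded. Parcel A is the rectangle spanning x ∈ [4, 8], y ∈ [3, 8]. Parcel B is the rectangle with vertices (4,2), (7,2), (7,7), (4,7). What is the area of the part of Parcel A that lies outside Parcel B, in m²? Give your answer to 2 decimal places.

8.00

|Parcel A∩Parcel B|: x∈[4,7], y∈[3,7] → 3·4 = 12.
|Parcel A| = 20.
|Parcel A ∖ Parcel B| = |Parcel A| − |Parcel A∩Parcel B| = 20 − 12 = 8.00.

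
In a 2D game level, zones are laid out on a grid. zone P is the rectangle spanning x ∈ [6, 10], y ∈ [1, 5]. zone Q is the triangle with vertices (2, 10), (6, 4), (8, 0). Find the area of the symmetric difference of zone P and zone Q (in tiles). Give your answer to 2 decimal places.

|zone P| = 16, |zone Q| = 2, |zone P∩zone Q| = 0.6167.
|zone P △ zone Q| = |zone P| + |zone Q| − 2·|zone P∩zone Q| = 16 + 2 − 1.2333 = 16.77.

16.77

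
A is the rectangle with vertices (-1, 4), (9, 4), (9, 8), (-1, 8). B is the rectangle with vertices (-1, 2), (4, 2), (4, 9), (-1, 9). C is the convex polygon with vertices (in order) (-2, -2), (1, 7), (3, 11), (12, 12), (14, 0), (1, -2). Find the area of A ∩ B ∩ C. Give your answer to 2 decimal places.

The intersection is the polygon with vertices (4,4), (0,4), (1,7), (1.5,8), (4,8).
By the shoelace formula its area is 13.25.

13.25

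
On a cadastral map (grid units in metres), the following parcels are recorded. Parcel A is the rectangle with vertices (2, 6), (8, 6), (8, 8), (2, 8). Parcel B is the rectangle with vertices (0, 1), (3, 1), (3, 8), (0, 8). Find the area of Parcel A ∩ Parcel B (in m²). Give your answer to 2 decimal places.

|Parcel A∩Parcel B|: x∈[2,3], y∈[6,8] → 1·2 = 2.

2.00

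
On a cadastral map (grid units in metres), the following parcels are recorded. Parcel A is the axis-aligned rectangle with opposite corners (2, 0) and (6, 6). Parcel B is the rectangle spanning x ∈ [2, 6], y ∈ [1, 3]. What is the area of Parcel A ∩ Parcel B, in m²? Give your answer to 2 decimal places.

|Parcel A∩Parcel B|: x∈[2,6], y∈[1,3] → 4·2 = 8.

8.00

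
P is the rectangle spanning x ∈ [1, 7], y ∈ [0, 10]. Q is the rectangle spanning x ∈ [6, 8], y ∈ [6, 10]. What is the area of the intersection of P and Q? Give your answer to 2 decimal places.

|P∩Q|: x∈[6,7], y∈[6,10] → 1·4 = 4.

4.00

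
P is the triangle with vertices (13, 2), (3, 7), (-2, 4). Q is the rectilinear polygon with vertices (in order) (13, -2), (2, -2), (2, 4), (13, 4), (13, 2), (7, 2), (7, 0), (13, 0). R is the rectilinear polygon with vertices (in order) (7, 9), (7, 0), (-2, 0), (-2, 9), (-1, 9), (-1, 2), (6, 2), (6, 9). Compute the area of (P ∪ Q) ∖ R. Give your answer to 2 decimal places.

|P ∪ Q| = 71.5667.
|(P ∪ Q) ∩ R| = 13.6167.
|(P ∪ Q) ∖ R| = 71.5667 − 13.6167 = 57.95.

57.95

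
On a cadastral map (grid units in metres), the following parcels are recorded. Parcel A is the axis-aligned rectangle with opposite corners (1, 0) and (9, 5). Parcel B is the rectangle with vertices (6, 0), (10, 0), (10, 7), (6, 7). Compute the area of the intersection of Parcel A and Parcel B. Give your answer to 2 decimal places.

|Parcel A∩Parcel B|: x∈[6,9], y∈[0,5] → 3·5 = 15.

15.00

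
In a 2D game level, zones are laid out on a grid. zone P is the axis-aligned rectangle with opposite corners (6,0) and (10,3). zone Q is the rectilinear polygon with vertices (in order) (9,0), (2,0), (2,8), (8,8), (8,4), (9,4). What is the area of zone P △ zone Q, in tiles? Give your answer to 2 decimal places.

46.00

|zone P| = 12, |zone Q| = 52, |zone P∩zone Q| = 9.
|zone P △ zone Q| = |zone P| + |zone Q| − 2·|zone P∩zone Q| = 12 + 52 − 18 = 46.00.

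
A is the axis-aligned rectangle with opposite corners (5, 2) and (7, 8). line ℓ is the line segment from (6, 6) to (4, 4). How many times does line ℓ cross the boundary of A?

1

The segment meets the boundary at (5,5).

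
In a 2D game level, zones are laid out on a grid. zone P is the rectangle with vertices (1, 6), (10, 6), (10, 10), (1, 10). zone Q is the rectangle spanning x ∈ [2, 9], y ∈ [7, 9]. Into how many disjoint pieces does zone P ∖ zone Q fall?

1

zone P ∖ zone Q is a single connected region.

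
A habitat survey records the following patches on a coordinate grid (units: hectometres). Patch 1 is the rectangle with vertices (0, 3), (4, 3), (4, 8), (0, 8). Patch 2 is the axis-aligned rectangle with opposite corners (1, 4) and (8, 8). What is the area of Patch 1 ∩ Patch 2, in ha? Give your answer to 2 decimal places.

|Patch 1∩Patch 2|: x∈[1,4], y∈[4,8] → 3·4 = 12.

12.00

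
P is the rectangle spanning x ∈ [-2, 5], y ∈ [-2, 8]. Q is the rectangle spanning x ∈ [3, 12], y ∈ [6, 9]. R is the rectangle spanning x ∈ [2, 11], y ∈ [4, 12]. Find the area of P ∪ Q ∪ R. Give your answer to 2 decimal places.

By inclusion–exclusion:
Individual areas: |P| = 70, |Q| = 27, |R| = 72.
|P∩Q|: x∈[3,5], y∈[6,8] → 2·2 = 4.
|P∩R|: x∈[2,5], y∈[4,8] → 3·4 = 12.
|Q∩R|: x∈[3,11], y∈[6,9] → 8·3 = 24.
|P∩Q∩R| = 4.
|P ∪ Q ∪ R| = 169 − 40 + 4 = 133.00.

133.00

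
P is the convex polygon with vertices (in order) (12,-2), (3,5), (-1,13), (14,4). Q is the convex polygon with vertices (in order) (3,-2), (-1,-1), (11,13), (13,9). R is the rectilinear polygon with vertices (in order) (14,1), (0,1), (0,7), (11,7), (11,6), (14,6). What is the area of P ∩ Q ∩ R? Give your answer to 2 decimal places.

18.54

The intersection is the polygon with vertices (5.857,7), (9,7), (10.412,6.153), (6.728,2.101), (3.686,4.467).
By the shoelace formula its area is 18.54.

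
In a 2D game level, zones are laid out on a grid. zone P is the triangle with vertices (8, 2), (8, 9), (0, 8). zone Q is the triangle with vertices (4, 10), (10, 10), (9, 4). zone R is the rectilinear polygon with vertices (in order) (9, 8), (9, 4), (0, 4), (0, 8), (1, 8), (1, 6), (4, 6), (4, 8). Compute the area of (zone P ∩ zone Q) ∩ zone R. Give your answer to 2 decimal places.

3.27

The region (zone P ∩ zone Q) ∩ zone R is the polygon with vertices (8,5.2), (5.667,8), (8,8).
By the shoelace formula its area is 3.27.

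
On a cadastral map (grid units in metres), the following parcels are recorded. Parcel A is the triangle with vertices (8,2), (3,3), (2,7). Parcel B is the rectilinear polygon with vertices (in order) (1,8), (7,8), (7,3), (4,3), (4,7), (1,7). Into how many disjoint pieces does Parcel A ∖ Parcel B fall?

1

Parcel A ∖ Parcel B is a single connected region.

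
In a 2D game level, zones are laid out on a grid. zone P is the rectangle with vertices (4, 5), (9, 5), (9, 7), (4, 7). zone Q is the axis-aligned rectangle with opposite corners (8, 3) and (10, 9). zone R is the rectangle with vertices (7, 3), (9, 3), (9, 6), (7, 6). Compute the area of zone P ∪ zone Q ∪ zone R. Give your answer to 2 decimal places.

By inclusion–exclusion:
Individual areas: |zone P| = 10, |zone Q| = 12, |zone R| = 6.
|zone P∩zone Q|: x∈[8,9], y∈[5,7] → 1·2 = 2.
|zone P∩zone R|: x∈[7,9], y∈[5,6] → 2·1 = 2.
|zone Q∩zone R|: x∈[8,9], y∈[3,6] → 1·3 = 3.
|zone P∩zone Q∩zone R| = 1.
|zone P ∪ zone Q ∪ zone R| = 28 − 7 + 1 = 22.00.

22.00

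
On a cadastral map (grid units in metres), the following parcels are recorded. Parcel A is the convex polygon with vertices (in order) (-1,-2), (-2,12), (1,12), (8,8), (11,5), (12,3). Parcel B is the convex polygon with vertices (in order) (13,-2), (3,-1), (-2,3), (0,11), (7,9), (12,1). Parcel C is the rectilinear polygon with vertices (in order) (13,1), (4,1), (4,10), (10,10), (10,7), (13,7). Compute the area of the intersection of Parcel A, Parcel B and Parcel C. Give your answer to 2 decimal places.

40.68

The intersection is the polygon with vertices (5.5,9.429), (7.417,8.333), (10.992,2.612), (6.8,1), (4,1), (4,9.857).
By the shoelace formula its area is 40.68.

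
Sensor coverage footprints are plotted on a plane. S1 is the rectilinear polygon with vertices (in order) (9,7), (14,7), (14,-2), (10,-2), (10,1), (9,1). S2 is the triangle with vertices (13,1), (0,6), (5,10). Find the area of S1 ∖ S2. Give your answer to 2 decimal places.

36.08

|S1| = 42, |S1∩S2| = 5.9231.
|S1 ∖ S2| = |S1| − |S1∩S2| = 42 − 5.9231 = 36.08.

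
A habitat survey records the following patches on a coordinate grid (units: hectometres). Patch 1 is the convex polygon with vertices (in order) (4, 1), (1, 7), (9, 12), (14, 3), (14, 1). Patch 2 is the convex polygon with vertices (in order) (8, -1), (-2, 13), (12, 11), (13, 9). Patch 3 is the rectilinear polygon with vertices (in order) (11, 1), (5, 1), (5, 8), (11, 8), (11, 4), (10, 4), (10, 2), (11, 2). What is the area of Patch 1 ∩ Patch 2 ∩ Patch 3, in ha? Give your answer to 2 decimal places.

36.02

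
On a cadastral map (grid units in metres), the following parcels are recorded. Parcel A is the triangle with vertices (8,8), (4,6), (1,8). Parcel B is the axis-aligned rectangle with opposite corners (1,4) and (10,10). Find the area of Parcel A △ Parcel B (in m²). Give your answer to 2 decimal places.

|Parcel A| = 7, |Parcel B| = 54, |Parcel A∩Parcel B| = 7.
|Parcel A △ Parcel B| = |Parcel A| + |Parcel B| − 2·|Parcel A∩Parcel B| = 7 + 54 − 14 = 47.00.

47.00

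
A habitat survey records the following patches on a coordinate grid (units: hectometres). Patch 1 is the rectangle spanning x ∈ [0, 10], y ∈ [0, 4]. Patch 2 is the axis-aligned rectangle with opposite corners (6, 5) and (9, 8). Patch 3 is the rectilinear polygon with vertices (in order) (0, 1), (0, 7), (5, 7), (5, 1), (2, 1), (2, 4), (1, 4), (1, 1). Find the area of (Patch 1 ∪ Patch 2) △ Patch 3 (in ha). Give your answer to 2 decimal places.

|Patch 1 ∪ Patch 2| = 49.
|(Patch 1 ∪ Patch 2) ∩ Patch 3| = 12.
|(Patch 1 ∪ Patch 2) △ Patch 3| = 49 + 27 − 24 = 52.00.

52.00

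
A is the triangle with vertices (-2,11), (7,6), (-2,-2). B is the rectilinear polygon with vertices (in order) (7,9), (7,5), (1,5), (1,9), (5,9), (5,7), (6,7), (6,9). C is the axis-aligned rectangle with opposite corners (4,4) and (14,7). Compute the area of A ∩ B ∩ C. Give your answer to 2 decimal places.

4.54

The intersection is the polygon with vertices (5.2,7), (7,6), (5.875,5), (4,5), (4,7), (5,7).
By the shoelace formula its area is 4.54.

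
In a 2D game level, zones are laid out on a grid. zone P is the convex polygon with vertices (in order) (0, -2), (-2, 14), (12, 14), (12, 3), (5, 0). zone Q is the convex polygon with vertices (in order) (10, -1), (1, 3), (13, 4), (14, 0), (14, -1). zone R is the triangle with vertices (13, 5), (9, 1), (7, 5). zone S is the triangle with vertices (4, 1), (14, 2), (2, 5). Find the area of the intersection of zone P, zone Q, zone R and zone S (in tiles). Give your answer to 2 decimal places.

2.92

The intersection is the polygon with vertices (7.72,3.56), (7.75,3.562), (10.8,2.8), (10.25,2.25), (8.706,1.588).
By the shoelace formula its area is 2.92.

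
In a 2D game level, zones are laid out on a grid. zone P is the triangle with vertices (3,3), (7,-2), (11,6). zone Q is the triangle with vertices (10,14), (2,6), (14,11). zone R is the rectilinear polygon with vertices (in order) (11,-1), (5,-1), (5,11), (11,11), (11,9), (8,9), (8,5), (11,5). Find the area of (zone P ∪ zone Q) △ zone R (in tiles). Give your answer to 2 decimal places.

|zone P ∪ zone Q| = 54.
|(zone P ∪ zone Q) ∩ zone R| = 33.7167.
|(zone P ∪ zone Q) △ zone R| = 54 + 60 − 67.4333 = 46.57.

46.57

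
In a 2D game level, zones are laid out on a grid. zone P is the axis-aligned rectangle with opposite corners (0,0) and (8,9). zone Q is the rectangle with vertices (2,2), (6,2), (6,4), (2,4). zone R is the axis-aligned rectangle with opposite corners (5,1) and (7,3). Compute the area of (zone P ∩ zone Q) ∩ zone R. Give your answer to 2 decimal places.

1.00

The region (zone P ∩ zone Q) ∩ zone R is the polygon with vertices (6,2), (5,2), (5,3), (6,3).
By the shoelace formula its area is 1.00.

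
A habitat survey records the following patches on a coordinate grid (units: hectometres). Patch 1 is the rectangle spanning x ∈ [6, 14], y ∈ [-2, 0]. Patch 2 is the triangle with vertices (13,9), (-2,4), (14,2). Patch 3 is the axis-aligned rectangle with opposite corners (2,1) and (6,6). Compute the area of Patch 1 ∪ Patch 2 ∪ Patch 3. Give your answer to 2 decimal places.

By inclusion–exclusion:
Individual areas: |Patch 1| = 16, |Patch 2| = 55, |Patch 3| = 20.
|Patch 1∩Patch 2| = 0.
|Patch 1∩Patch 3| = 0 (no overlap).
|Patch 2∩Patch 3| = 10.3333.
|Patch 1∩Patch 2∩Patch 3| = 0.
|Patch 1 ∪ Patch 2 ∪ Patch 3| = 91 − 10.3333 + 0 = 80.67.

80.67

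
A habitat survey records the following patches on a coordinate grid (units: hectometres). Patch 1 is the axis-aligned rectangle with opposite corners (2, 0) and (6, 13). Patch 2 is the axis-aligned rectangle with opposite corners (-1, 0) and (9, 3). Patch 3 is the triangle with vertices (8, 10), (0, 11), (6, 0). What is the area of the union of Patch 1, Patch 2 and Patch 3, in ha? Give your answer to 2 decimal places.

82.77

By inclusion–exclusion:
Individual areas: |Patch 1| = 52, |Patch 2| = 30, |Patch 3| = 41.
|Patch 1∩Patch 2|: x∈[2,6], y∈[0,3] → 4·3 = 12.
|Patch 1∩Patch 3| = 27.3333.
|Patch 2∩Patch 3| = 3.3545.
|Patch 1∩Patch 2∩Patch 3| = 2.4545.
|Patch 1 ∪ Patch 2 ∪ Patch 3| = 123 − 42.6879 + 2.4545 = 82.77.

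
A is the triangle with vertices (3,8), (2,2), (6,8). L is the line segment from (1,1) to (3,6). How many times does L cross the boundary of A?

1

The segment meets the boundary at (2.429,4.571).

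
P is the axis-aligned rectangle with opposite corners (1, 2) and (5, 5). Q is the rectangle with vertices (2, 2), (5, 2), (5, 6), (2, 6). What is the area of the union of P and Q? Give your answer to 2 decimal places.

15.00

By inclusion–exclusion:
Individual areas: |P| = 12, |Q| = 12.
|P∩Q|: x∈[2,5], y∈[2,5] → 3·3 = 9.
|P ∪ Q| = 24 − 9 = 15.00.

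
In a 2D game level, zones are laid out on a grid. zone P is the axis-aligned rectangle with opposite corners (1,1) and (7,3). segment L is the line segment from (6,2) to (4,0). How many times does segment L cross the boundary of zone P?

1

The segment meets the boundary at (5,1).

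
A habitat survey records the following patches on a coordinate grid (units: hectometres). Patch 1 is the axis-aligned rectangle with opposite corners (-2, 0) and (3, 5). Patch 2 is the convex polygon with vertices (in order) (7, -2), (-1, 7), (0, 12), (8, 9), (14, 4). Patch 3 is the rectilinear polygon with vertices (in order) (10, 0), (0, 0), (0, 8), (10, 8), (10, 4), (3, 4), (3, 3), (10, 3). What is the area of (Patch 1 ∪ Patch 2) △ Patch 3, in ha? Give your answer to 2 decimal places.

|Patch 1 ∪ Patch 2| = 127.7222.
|(Patch 1 ∪ Patch 2) ∩ Patch 3| = 69.4248.
|(Patch 1 ∪ Patch 2) △ Patch 3| = 127.7222 + 73 − 138.8496 = 61.87.

61.87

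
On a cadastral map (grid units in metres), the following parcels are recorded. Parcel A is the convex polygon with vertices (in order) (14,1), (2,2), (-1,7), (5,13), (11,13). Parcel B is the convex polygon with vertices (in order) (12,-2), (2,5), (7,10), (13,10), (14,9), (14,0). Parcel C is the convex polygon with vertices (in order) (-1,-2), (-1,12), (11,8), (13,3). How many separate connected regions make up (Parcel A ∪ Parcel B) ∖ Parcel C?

1

(Parcel A ∪ Parcel B) ∖ Parcel C is a single connected region.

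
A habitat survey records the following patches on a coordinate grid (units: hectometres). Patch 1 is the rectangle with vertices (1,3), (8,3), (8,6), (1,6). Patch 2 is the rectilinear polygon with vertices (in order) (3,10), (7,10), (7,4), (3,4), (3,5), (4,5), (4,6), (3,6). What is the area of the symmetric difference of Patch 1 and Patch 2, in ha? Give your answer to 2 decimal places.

|Patch 1| = 21, |Patch 2| = 23, |Patch 1∩Patch 2| = 7.
|Patch 1 △ Patch 2| = |Patch 1| + |Patch 2| − 2·|Patch 1∩Patch 2| = 21 + 23 − 14 = 30.00.

30.00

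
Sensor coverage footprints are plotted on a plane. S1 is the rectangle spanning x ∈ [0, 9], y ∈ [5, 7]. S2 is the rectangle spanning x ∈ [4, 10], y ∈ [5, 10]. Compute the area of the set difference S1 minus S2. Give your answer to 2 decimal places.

|S1∩S2|: x∈[4,9], y∈[5,7] → 5·2 = 10.
|S1| = 18.
|S1 ∖ S2| = |S1| − |S1∩S2| = 18 − 10 = 8.00.

8.00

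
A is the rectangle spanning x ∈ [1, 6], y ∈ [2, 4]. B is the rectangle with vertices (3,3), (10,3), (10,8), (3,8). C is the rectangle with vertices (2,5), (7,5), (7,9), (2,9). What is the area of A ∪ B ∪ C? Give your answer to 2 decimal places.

By inclusion–exclusion:
Individual areas: |A| = 10, |B| = 35, |C| = 20.
|A∩B|: x∈[3,6], y∈[3,4] → 3·1 = 3.
|A∩C| = 0 (no overlap).
|B∩C|: x∈[3,7], y∈[5,8] → 4·3 = 12.
|A∩B∩C| = 0.
|A ∪ B ∪ C| = 65 − 15 + 0 = 50.00.

50.00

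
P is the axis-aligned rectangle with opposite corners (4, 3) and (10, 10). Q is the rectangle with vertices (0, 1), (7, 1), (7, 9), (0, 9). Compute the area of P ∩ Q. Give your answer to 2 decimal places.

18.00

|P∩Q|: x∈[4,7], y∈[3,9] → 3·6 = 18.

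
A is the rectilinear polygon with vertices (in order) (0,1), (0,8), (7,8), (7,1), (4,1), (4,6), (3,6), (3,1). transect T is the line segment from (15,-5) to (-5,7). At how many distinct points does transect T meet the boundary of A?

4

The segment meets the boundary at (0,4), (3,2.2), (4,1.6), (5,1).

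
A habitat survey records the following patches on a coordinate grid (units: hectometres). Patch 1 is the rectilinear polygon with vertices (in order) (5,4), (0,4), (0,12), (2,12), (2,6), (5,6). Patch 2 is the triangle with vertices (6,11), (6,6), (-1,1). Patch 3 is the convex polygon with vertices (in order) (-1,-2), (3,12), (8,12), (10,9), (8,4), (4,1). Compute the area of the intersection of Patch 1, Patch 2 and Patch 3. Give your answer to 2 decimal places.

5.24

The intersection is the polygon with vertices (2.5,6), (5,6), (5,5.286), (3.2,4), (1.1,4).
By the shoelace formula its area is 5.24.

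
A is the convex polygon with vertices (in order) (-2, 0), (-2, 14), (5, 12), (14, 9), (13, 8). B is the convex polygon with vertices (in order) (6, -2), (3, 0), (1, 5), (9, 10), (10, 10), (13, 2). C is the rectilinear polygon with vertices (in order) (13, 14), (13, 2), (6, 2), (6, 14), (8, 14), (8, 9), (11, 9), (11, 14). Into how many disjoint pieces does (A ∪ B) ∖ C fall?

(A ∪ B) ∖ C splits into 3 disjoint pieces (area 114.3388, area 4.5, area 0.6667).

3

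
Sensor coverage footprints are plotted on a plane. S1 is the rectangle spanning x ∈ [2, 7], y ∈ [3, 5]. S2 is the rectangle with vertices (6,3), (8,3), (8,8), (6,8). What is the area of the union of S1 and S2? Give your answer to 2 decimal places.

By inclusion–exclusion:
Individual areas: |S1| = 10, |S2| = 10.
|S1∩S2|: x∈[6,7], y∈[3,5] → 1·2 = 2.
|S1 ∪ S2| = 20 − 2 = 18.00.

18.00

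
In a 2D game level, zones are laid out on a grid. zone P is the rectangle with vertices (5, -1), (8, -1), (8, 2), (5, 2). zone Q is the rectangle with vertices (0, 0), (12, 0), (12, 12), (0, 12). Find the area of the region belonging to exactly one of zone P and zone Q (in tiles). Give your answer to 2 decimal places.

|zone P∩zone Q|: x∈[5,8], y∈[0,2] → 3·2 = 6.
|zone P △ zone Q| = |zone P| + |zone Q| − 2·|zone P∩zone Q| = 9 + 144 − 12 = 141.00.

141.00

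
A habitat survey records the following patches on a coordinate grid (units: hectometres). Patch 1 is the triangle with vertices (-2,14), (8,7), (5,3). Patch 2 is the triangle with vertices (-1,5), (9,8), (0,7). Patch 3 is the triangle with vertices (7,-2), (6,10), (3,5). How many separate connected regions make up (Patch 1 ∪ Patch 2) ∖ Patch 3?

2

(Patch 1 ∪ Patch 2) ∖ Patch 3 splits into 2 disjoint pieces (area 3.3123, area 21.7617).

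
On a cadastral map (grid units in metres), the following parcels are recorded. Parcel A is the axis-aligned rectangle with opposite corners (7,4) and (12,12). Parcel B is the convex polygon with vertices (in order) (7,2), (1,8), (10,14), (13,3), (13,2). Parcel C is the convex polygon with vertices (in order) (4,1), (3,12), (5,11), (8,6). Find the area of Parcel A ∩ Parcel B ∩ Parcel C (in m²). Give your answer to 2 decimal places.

The intersection is the polygon with vertices (7,7.667), (8,6), (7,4.75).
By the shoelace formula its area is 1.46.

1.46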